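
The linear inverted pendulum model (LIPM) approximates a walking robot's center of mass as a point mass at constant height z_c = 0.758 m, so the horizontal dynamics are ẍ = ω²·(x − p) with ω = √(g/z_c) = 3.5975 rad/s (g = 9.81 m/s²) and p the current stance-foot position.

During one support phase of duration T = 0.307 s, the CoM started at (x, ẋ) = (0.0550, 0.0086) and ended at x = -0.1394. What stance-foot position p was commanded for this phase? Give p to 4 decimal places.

ωT = 3.5975·0.307 = 1.104432; cosh(ωT) = 1.674455, sinh(ωT) = 1.343056
x(T) = p + (x₀−p)·cosh(ωT) + (ẋ₀/ω)·sinh(ωT) ⇒ p·(1 − cosh) = x(T) − x₀·cosh − (ẋ₀/ω)·sinh
numerator   = -0.1394 − (0.0550)·1.674455 − (0.0086/3.5975)·1.343056 = -0.234706
denominator = 1 − 1.674455 = -0.674455
p = -0.234706 / -0.674455 = 0.3480

p = 0.3480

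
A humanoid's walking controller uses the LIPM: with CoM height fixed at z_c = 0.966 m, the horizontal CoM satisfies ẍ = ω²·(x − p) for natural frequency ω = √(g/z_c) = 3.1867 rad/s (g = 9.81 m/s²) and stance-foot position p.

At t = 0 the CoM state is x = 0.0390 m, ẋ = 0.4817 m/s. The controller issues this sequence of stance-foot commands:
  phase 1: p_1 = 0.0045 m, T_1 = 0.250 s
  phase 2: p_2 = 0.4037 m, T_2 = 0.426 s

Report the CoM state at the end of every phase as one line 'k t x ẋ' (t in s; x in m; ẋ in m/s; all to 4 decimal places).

1 0.2500 0.1841 0.7400
2 0.6760 0.3701 0.2634

phase 1: p=0.0045, T=0.250, ωT=0.796675, cosh=1.334489, sinh=0.883664; start (x,ẋ)=(0.039000, 0.481700) → end (x,ẋ)=(0.184114, 0.739975)
phase 2: p=0.4037, T=0.426, ωT=1.357534, cosh=2.071946, sinh=1.814652; start (x,ẋ)=(0.184114, 0.739975) → end (x,ẋ)=(0.370105, 0.263377)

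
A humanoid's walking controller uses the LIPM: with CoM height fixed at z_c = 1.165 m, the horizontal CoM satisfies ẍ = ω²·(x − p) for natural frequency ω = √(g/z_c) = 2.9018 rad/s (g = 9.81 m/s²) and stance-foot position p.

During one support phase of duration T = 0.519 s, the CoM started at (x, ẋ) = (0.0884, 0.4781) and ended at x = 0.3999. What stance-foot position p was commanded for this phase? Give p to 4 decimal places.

ωT = 2.9018·0.519 = 1.506034; cosh(ωT) = 2.365301, sinh(ωT) = 2.143513
x(T) = p + (x₀−p)·cosh(ωT) + (ẋ₀/ω)·sinh(ωT) ⇒ p·(1 − cosh) = x(T) − x₀·cosh − (ẋ₀/ω)·sinh
numerator   = 0.3999 − (0.0884)·2.365301 − (0.4781/2.9018)·2.143513 = -0.162357
denominator = 1 − 2.365301 = -1.365301
p = -0.162357 / -1.365301 = 0.1189

p = 0.1189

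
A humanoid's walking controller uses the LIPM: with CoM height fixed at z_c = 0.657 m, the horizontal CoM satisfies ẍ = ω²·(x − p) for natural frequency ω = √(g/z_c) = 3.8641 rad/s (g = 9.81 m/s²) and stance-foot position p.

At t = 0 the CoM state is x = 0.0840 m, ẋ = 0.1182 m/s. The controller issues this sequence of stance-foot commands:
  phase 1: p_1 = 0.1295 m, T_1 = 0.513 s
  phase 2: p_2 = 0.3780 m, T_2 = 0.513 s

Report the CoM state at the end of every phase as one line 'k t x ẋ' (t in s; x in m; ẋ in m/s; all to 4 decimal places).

1 0.5130 0.0701 -0.1889
2 1.0260 -0.9347 -4.9345

phase 1: p=0.1295, T=0.513, ωT=1.982283, cosh=3.698527, sinh=3.560772; start (x,ẋ)=(0.084000, 0.118200) → end (x,ẋ)=(0.070138, -0.188877)
phase 2: p=0.3780, T=0.513, ωT=1.982283, cosh=3.698527, sinh=3.560772; start (x,ẋ)=(0.070138, -0.188877) → end (x,ẋ)=(-0.934684, -4.934489)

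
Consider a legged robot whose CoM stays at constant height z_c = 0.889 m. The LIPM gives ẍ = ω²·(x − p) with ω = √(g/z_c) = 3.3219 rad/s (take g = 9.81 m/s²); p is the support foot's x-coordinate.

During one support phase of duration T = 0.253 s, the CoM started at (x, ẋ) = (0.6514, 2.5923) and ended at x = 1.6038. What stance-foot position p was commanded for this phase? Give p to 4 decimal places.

ωT = 3.3219·0.253 = 0.840441; cosh(ωT) = 1.374454, sinh(ωT) = 0.942934
x(T) = p + (x₀−p)·cosh(ωT) + (ẋ₀/ω)·sinh(ωT) ⇒ p·(1 − cosh) = x(T) − x₀·cosh − (ẋ₀/ω)·sinh
numerator   = 1.6038 − (0.6514)·1.374454 − (2.5923/3.3219)·0.942934 = -0.027354
denominator = 1 − 1.374454 = -0.374454
p = -0.027354 / -0.374454 = 0.0730

p = 0.0730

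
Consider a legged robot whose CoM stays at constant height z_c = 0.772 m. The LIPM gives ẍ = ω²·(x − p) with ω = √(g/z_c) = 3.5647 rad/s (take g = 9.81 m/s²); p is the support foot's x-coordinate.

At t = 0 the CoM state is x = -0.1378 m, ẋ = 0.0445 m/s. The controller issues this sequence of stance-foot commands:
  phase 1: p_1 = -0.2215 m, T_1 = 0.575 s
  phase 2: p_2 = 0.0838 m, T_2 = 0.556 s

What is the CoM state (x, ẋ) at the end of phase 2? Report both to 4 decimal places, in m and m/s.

x = 1.6658, ẋ = 5.7849

phase 1: p=-0.2215, T=0.575, ωT=2.049702, cosh=3.947182, sinh=3.818409; start (x,ẋ)=(-0.137800, 0.044500) → end (x,ẋ)=(0.156546, 1.314931)
phase 2: p=0.0838, T=0.556, ωT=1.981973, cosh=3.697423, sinh=3.559626; start (x,ẋ)=(0.156546, 1.314931) → end (x,ẋ)=(1.665833, 5.784932)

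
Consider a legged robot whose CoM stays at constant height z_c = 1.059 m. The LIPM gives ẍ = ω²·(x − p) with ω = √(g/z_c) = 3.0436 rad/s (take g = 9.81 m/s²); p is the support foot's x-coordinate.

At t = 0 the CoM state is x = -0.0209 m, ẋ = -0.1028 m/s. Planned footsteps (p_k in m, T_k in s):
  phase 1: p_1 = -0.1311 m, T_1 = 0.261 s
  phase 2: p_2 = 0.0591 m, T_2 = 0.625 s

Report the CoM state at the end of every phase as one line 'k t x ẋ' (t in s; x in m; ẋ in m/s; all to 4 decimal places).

phase 1: p=-0.1311, T=0.261, ωT=0.794380, cosh=1.332465, sinh=0.880603; start (x,ẋ)=(-0.020900, -0.102800) → end (x,ẋ)=(-0.014005, 0.158381)
phase 2: p=0.0591, T=0.625, ωT=1.902250, cosh=3.425094, sinh=3.275861; start (x,ẋ)=(-0.014005, 0.158381) → end (x,ẋ)=(-0.020826, -0.186422)

1 0.2610 -0.0140 0.1584
2 0.8860 -0.0208 -0.1864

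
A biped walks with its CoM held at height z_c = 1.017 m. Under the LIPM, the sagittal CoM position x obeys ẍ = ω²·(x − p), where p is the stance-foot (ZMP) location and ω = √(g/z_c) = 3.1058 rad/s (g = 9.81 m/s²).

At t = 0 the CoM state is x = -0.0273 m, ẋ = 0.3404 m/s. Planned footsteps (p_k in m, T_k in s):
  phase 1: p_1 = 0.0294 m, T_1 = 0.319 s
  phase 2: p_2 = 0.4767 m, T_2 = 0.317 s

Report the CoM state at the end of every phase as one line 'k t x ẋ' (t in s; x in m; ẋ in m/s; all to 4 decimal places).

phase 1: p=0.0294, T=0.319, ωT=0.990750, cosh=1.532276, sinh=1.160978; start (x,ẋ)=(-0.027300, 0.340400) → end (x,ẋ)=(0.069765, 0.317140)
phase 2: p=0.4767, T=0.317, ωT=0.984539, cosh=1.525094, sinh=1.151483; start (x,ẋ)=(0.069765, 0.317140) → end (x,ẋ)=(-0.026334, -0.971644)

1 0.3190 0.0698 0.3171
2 0.6360 -0.0263 -0.9716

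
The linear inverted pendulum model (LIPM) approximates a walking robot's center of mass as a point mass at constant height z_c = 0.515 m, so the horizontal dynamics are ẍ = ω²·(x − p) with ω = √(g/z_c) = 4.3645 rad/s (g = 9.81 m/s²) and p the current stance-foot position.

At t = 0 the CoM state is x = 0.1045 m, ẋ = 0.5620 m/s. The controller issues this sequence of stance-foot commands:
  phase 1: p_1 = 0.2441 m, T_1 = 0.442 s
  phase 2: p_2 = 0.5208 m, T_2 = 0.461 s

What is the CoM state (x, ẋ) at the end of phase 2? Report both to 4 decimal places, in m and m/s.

phase 1: p=0.2441, T=0.442, ωT=1.929109, cosh=3.514326, sinh=3.369048; start (x,ẋ)=(0.104500, 0.562000) → end (x,ẋ)=(0.187320, -0.077657)
phase 2: p=0.5208, T=0.461, ωT=2.012034, cosh=3.806117, sinh=3.672400; start (x,ẋ)=(0.187320, -0.077657) → end (x,ẋ)=(-0.813808, -5.640658)

x = -0.8138, ẋ = -5.6407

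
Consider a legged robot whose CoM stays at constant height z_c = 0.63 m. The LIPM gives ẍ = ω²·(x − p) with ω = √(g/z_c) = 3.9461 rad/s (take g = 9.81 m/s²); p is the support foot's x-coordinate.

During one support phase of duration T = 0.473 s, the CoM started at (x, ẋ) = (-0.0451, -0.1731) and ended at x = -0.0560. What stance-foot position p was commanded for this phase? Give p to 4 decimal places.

ωT = 3.9461·0.473 = 1.866505; cosh(ωT) = 3.310162, sinh(ωT) = 3.155499
x(T) = p + (x₀−p)·cosh(ωT) + (ẋ₀/ω)·sinh(ωT) ⇒ p·(1 − cosh) = x(T) − x₀·cosh − (ẋ₀/ω)·sinh
numerator   = -0.0560 − (-0.0451)·3.310162 − (-0.1731/3.9461)·3.155499 = 0.231708
denominator = 1 − 3.310162 = -2.310162
p = 0.231708 / -2.310162 = -0.1003

p = -0.1003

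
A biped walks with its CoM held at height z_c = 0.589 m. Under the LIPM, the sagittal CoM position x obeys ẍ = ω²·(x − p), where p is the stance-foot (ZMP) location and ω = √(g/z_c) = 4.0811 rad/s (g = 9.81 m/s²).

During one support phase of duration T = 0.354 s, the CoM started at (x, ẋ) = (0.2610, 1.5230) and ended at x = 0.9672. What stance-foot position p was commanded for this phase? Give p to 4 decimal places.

p = 0.2942

ωT = 4.0811·0.354 = 1.444709; cosh(ωT) = 2.238217, sinh(ωT) = 2.002403
x(T) = p + (x₀−p)·cosh(ωT) + (ẋ₀/ω)·sinh(ωT) ⇒ p·(1 − cosh) = x(T) − x₀·cosh − (ẋ₀/ω)·sinh
numerator   = 0.9672 − (0.2610)·2.238217 − (1.5230/4.0811)·2.002403 = -0.364239
denominator = 1 − 2.238217 = -1.238217
p = -0.364239 / -1.238217 = 0.2942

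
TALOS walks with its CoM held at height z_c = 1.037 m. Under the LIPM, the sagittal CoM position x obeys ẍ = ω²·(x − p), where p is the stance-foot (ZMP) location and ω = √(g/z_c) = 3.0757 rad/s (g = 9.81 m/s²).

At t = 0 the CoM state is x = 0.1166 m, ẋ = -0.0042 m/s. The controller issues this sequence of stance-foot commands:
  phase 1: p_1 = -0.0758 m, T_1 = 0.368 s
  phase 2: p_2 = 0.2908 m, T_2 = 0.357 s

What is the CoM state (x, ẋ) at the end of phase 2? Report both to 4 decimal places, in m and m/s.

x = 0.5787, ẋ = 1.1975

phase 1: p=-0.0758, T=0.368, ωT=1.131858, cosh=1.711923, sinh=1.389489; start (x,ẋ)=(0.116600, -0.004200) → end (x,ẋ)=(0.251677, 0.815061)
phase 2: p=0.2908, T=0.357, ωT=1.098025, cosh=1.665884, sinh=1.332355; start (x,ẋ)=(0.251677, 0.815061) → end (x,ẋ)=(0.578699, 1.197472)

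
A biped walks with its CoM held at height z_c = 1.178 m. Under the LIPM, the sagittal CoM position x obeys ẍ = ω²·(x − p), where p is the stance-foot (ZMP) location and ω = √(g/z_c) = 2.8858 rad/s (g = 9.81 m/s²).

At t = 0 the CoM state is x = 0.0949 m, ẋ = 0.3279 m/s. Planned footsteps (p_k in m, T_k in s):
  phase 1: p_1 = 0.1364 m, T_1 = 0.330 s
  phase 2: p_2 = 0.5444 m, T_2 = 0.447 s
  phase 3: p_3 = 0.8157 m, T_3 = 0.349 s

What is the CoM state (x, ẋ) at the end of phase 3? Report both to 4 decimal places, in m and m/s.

x = -0.7281, ẋ = -4.0333

phase 1: p=0.1364, T=0.330, ωT=0.952314, cosh=1.488774, sinh=1.102926; start (x,ẋ)=(0.094900, 0.327900) → end (x,ẋ)=(0.199936, 0.356082)
phase 2: p=0.5444, T=0.447, ωT=1.289953, cosh=1.953949, sinh=1.678665; start (x,ẋ)=(0.199936, 0.356082) → end (x,ẋ)=(0.078468, -0.972918)
phase 3: p=0.8157, T=0.349, ωT=1.007144, cosh=1.551516, sinh=1.186255; start (x,ẋ)=(0.078468, -0.972918) → end (x,ẋ)=(-0.728062, -4.033262)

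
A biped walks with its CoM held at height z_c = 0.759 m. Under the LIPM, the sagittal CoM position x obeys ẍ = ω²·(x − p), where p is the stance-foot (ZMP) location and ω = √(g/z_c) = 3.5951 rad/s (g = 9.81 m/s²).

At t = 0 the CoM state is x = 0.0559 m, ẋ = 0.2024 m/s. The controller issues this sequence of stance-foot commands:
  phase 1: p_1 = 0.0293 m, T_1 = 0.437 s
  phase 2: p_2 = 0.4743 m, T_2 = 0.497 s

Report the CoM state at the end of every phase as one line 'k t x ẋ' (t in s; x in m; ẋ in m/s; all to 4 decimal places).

1 0.4370 0.2257 0.7281
2 0.9340 0.2989 -0.3590

phase 1: p=0.0293, T=0.437, ωT=1.571059, cosh=2.509782, sinh=2.301957; start (x,ẋ)=(0.055900, 0.202400) → end (x,ẋ)=(0.225658, 0.728115)
phase 2: p=0.4743, T=0.497, ωT=1.786765, cosh=3.068804, sinh=2.901302; start (x,ẋ)=(0.225658, 0.728115) → end (x,ẋ)=(0.298866, -0.359013)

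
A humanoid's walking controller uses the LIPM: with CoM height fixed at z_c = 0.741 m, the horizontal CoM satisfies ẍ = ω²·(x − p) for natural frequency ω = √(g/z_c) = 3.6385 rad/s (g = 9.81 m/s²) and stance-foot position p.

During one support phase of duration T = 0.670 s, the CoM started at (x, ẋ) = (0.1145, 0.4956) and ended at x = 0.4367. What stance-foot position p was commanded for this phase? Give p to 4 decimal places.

p = 0.2092

ωT = 3.6385·0.670 = 2.437795; cosh(ωT) = 5.767562, sinh(ωT) = 5.680209
x(T) = p + (x₀−p)·cosh(ωT) + (ẋ₀/ω)·sinh(ωT) ⇒ p·(1 − cosh) = x(T) − x₀·cosh − (ẋ₀/ω)·sinh
numerator   = 0.4367 − (0.1145)·5.767562 − (0.4956/3.6385)·5.680209 = -0.997387
denominator = 1 − 5.767562 = -4.767562
p = -0.997387 / -4.767562 = 0.2092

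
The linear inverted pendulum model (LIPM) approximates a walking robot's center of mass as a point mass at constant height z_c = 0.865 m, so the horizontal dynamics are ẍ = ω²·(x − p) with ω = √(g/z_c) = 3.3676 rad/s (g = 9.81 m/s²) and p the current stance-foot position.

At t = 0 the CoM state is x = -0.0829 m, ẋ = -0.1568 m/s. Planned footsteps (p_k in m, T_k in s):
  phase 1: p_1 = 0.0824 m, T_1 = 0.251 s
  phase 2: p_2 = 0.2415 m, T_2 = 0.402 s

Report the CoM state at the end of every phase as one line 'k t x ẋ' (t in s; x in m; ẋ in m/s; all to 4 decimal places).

phase 1: p=0.0824, T=0.251, ωT=0.845268, cosh=1.379022, sinh=0.949579; start (x,ẋ)=(-0.082900, -0.156800) → end (x,ẋ)=(-0.189766, -0.744827)
phase 2: p=0.2415, T=0.402, ωT=1.353775, cosh=2.065140, sinh=1.806876; start (x,ẋ)=(-0.189766, -0.744827) → end (x,ẋ)=(-1.048759, -4.162355)

1 0.2510 -0.1898 -0.7448
2 0.6530 -1.0488 -4.1624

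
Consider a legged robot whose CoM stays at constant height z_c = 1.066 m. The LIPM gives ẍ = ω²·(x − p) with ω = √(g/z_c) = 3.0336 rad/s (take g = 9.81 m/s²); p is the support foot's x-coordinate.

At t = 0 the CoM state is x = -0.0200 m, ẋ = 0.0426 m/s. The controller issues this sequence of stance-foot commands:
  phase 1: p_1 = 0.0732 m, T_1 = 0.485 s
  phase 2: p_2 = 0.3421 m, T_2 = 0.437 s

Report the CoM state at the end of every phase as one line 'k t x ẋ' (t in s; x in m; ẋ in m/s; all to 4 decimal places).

phase 1: p=0.0732, T=0.485, ωT=1.471296, cosh=2.292252, sinh=2.062624; start (x,ẋ)=(-0.020000, 0.042600) → end (x,ẋ)=(-0.111473, -0.485519)
phase 2: p=0.3421, T=0.437, ωT=1.325683, cosh=2.015189, sinh=1.749568; start (x,ẋ)=(-0.111473, -0.485519) → end (x,ẋ)=(-0.851949, -3.385746)

1 0.4850 -0.1115 -0.4855
2 0.9220 -0.8519 -3.3857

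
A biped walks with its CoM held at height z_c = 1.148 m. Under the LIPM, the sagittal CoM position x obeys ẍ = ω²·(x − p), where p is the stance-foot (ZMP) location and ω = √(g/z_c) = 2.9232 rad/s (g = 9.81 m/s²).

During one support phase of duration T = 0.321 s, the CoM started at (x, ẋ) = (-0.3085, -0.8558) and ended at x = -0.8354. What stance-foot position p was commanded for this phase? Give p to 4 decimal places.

ωT = 2.9232·0.321 = 0.938347; cosh(ωT) = 1.473514, sinh(ωT) = 1.082240
x(T) = p + (x₀−p)·cosh(ωT) + (ẋ₀/ω)·sinh(ωT) ⇒ p·(1 − cosh) = x(T) − x₀·cosh − (ẋ₀/ω)·sinh
numerator   = -0.8354 − (-0.3085)·1.473514 − (-0.8558/2.9232)·1.082240 = -0.063983
denominator = 1 − 1.473514 = -0.473514
p = -0.063983 / -0.473514 = 0.1351

p = 0.1351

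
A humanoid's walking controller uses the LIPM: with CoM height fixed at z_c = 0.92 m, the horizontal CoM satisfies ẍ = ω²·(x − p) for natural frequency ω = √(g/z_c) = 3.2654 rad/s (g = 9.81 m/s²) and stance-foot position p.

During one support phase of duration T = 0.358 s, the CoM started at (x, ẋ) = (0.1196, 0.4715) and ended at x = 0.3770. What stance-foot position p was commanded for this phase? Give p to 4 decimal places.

p = 0.0576

ωT = 3.2654·0.358 = 1.169013; cosh(ωT) = 1.764744, sinh(ωT) = 1.454071
x(T) = p + (x₀−p)·cosh(ωT) + (ẋ₀/ω)·sinh(ωT) ⇒ p·(1 − cosh) = x(T) − x₀·cosh − (ẋ₀/ω)·sinh
numerator   = 0.3770 − (0.1196)·1.764744 − (0.4715/3.2654)·1.454071 = -0.044021
denominator = 1 − 1.764744 = -0.764744
p = -0.044021 / -0.764744 = 0.0576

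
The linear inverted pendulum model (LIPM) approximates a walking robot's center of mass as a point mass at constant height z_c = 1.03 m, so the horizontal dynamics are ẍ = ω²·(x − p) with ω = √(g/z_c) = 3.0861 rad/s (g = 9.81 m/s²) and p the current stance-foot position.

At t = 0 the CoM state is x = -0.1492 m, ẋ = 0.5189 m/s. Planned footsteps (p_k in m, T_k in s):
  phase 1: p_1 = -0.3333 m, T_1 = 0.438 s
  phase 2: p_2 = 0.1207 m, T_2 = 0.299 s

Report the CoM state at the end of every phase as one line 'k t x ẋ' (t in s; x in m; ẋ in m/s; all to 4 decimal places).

1 0.4380 0.3493 2.0938
2 0.7370 1.1725 3.7977

phase 1: p=-0.3333, T=0.438, ωT=1.351712, cosh=2.061416, sinh=1.802619; start (x,ẋ)=(-0.149200, 0.518900) → end (x,ẋ)=(0.349301, 2.093828)
phase 2: p=0.1207, T=0.299, ωT=0.922744, cosh=1.456806, sinh=1.059379; start (x,ẋ)=(0.349301, 2.093828) → end (x,ẋ)=(1.172485, 3.797677)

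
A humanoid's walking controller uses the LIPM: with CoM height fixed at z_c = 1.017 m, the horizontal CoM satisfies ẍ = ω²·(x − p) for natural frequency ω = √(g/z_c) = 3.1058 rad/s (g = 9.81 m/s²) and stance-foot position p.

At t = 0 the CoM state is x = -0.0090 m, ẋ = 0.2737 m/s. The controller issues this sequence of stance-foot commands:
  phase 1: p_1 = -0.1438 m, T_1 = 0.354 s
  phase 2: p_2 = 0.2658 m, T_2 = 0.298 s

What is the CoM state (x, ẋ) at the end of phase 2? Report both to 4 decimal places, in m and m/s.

phase 1: p=-0.1438, T=0.354, ωT=1.099453, cosh=1.667788, sinh=1.334735; start (x,ẋ)=(-0.009000, 0.273700) → end (x,ẋ)=(0.198642, 1.015276)
phase 2: p=0.2658, T=0.298, ωT=0.925528, cosh=1.459762, sinh=1.063440; start (x,ẋ)=(0.198642, 1.015276) → end (x,ẋ)=(0.515401, 1.260250)

x = 0.5154, ẋ = 1.2603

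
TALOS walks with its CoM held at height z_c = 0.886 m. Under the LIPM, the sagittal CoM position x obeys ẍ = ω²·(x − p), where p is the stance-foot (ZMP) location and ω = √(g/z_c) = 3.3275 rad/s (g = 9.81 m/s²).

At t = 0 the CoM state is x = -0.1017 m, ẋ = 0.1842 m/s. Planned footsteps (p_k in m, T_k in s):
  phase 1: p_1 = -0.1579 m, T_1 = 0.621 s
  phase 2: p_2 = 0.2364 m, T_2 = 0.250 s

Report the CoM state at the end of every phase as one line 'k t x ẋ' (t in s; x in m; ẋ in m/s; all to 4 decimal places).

1 0.6210 0.2826 1.4654
2 0.8710 0.7096 2.1454

phase 1: p=-0.1579, T=0.621, ωT=2.066378, cosh=4.011406, sinh=3.884762; start (x,ẋ)=(-0.101700, 0.184200) → end (x,ẋ)=(0.282589, 1.465373)
phase 2: p=0.2364, T=0.250, ωT=0.831875, cosh=1.366428, sinh=0.931195; start (x,ẋ)=(0.282589, 1.465373) → end (x,ẋ)=(0.709596, 2.145446)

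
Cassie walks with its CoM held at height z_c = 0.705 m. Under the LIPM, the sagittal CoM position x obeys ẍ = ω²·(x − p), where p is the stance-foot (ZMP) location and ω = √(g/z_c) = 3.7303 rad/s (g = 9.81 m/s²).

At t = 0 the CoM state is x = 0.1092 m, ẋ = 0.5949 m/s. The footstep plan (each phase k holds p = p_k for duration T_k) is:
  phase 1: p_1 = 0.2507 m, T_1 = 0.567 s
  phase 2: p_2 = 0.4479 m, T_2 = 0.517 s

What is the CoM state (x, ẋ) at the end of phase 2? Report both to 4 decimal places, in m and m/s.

phase 1: p=0.2507, T=0.567, ωT=2.115080, cosh=4.205437, sinh=4.084813; start (x,ẋ)=(0.109200, 0.594900) → end (x,ẋ)=(0.307068, 0.345697)
phase 2: p=0.4479, T=0.517, ωT=1.928565, cosh=3.512494, sinh=3.367137; start (x,ẋ)=(0.307068, 0.345697) → end (x,ẋ)=(0.265269, -0.554656)

x = 0.2653, ẋ = -0.5547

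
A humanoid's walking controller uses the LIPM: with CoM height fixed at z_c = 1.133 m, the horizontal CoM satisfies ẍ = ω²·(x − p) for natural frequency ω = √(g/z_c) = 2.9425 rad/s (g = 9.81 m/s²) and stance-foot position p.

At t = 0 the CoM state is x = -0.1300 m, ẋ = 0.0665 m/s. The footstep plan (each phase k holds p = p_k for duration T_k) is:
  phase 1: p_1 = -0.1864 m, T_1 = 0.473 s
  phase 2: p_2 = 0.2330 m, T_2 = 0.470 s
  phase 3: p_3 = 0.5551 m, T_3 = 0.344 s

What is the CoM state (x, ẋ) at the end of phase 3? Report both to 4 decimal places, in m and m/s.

x = -0.5229, ẋ = -2.7174

phase 1: p=-0.1864, T=0.473, ωT=1.391802, cosh=2.135360, sinh=1.886733; start (x,ẋ)=(-0.130000, 0.066500) → end (x,ẋ)=(-0.023326, 0.455118)
phase 2: p=0.2330, T=0.470, ωT=1.382975, cosh=2.118788, sinh=1.867957; start (x,ẋ)=(-0.023326, 0.455118) → end (x,ẋ)=(-0.021182, -0.444587)
phase 3: p=0.5551, T=0.344, ωT=1.012220, cosh=1.557557, sinh=1.194146; start (x,ẋ)=(-0.021182, -0.444587) → end (x,ẋ)=(-0.522918, -2.717395)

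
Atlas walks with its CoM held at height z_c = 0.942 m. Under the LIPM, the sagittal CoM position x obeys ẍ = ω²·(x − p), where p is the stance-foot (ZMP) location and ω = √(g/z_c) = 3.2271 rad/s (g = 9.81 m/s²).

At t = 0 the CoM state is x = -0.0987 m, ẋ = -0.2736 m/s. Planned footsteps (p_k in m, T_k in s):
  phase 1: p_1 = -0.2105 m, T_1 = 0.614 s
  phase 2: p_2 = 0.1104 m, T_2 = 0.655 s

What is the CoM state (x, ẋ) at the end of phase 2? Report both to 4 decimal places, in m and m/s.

phase 1: p=-0.2105, T=0.614, ωT=1.981439, cosh=3.695523, sinh=3.557653; start (x,ẋ)=(-0.098700, -0.273600) → end (x,ẋ)=(-0.098965, 0.272470)
phase 2: p=0.1104, T=0.655, ωT=2.113751, cosh=4.200009, sinh=4.079225; start (x,ẋ)=(-0.098965, 0.272470) → end (x,ẋ)=(-0.424521, -1.611726)

x = -0.4245, ẋ = -1.6117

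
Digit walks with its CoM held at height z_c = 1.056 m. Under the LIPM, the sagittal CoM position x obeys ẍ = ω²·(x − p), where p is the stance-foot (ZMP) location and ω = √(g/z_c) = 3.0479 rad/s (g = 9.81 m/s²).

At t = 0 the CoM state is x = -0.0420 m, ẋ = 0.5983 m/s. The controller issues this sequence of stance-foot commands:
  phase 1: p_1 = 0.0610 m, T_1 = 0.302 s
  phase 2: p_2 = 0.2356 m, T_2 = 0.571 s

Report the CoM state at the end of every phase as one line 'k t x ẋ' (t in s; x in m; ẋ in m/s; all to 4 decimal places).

1 0.3020 0.1185 0.5386
2 0.8730 0.3797 0.5964

phase 1: p=0.0610, T=0.302, ωT=0.920466, cosh=1.454396, sinh=1.056063; start (x,ẋ)=(-0.042000, 0.598300) → end (x,ẋ)=(0.118501, 0.538632)
phase 2: p=0.2356, T=0.571, ωT=1.740351, cosh=2.937401, sinh=2.761942; start (x,ẋ)=(0.118501, 0.538632) → end (x,ẋ)=(0.379731, 0.596426)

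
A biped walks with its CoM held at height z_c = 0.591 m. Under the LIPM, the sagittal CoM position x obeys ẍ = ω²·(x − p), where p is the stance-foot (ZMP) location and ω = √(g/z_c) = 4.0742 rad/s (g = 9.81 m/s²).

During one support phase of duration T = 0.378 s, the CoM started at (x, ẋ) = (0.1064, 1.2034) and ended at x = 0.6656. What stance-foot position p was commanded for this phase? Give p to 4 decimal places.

ωT = 4.0742·0.378 = 1.540048; cosh(ωT) = 2.439592, sinh(ωT) = 2.225221
x(T) = p + (x₀−p)·cosh(ωT) + (ẋ₀/ω)·sinh(ωT) ⇒ p·(1 − cosh) = x(T) − x₀·cosh − (ẋ₀/ω)·sinh
numerator   = 0.6656 − (0.1064)·2.439592 − (1.2034/4.0742)·2.225221 = -0.251238
denominator = 1 − 2.439592 = -1.439592
p = -0.251238 / -1.439592 = 0.1745

p = 0.1745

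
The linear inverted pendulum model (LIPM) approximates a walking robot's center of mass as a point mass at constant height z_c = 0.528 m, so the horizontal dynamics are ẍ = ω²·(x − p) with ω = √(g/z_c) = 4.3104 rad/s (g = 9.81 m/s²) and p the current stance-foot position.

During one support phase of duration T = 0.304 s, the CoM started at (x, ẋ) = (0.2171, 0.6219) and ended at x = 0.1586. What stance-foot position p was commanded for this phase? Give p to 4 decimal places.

ωT = 4.3104·0.304 = 1.310362; cosh(ωT) = 1.988618, sinh(ωT) = 1.718896
x(T) = p + (x₀−p)·cosh(ωT) + (ẋ₀/ω)·sinh(ωT) ⇒ p·(1 − cosh) = x(T) − x₀·cosh − (ẋ₀/ω)·sinh
numerator   = 0.1586 − (0.2171)·1.988618 − (0.6219/4.3104)·1.718896 = -0.521130
denominator = 1 − 1.988618 = -0.988618
p = -0.521130 / -0.988618 = 0.5271

p = 0.5271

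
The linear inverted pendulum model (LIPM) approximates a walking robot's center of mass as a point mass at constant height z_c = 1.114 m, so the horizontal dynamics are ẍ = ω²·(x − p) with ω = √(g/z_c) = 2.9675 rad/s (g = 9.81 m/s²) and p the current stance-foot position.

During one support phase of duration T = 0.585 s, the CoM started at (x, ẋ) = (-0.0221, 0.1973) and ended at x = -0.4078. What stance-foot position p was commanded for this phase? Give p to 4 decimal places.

p = 0.2732

ωT = 2.9675·0.585 = 1.735987; cosh(ωT) = 2.925377, sinh(ωT) = 2.749151
x(T) = p + (x₀−p)·cosh(ωT) + (ẋ₀/ω)·sinh(ωT) ⇒ p·(1 − cosh) = x(T) − x₀·cosh − (ẋ₀/ω)·sinh
numerator   = -0.4078 − (-0.0221)·2.925377 − (0.1973/2.9675)·2.749151 = -0.525932
denominator = 1 − 2.925377 = -1.925377
p = -0.525932 / -1.925377 = 0.2732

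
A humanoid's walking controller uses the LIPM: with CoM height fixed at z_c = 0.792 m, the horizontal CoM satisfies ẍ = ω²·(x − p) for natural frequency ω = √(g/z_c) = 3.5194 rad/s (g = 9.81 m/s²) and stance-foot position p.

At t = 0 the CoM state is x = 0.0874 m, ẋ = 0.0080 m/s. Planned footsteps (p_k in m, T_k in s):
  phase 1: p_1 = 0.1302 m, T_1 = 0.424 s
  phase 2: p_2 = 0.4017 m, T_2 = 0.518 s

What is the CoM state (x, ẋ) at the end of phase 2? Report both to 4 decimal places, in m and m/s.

x = -1.0193, ẋ = -4.8409

phase 1: p=0.1302, T=0.424, ωT=1.492226, cosh=2.335927, sinh=2.111055; start (x,ẋ)=(0.087400, 0.008000) → end (x,ẋ)=(0.035021, -0.299301)
phase 2: p=0.4017, T=0.518, ωT=1.823049, cosh=3.176119, sinh=3.014587; start (x,ẋ)=(0.035021, -0.299301) → end (x,ẋ)=(-1.019287, -4.840912)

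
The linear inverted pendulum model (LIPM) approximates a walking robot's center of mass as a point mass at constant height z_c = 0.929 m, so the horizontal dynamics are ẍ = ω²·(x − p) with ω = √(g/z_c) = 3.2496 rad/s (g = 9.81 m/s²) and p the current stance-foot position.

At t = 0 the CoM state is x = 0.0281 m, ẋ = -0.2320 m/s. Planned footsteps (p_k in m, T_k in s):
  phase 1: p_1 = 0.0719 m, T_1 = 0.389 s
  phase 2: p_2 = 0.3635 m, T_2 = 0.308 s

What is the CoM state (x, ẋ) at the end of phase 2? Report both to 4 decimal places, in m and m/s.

x = -0.6400, ẋ = -2.9221

phase 1: p=0.0719, T=0.389, ωT=1.264094, cosh=1.911190, sinh=1.628695; start (x,ẋ)=(0.028100, -0.232000) → end (x,ẋ)=(-0.128088, -0.675212)
phase 2: p=0.3635, T=0.308, ωT=1.000877, cosh=1.544112, sinh=1.176555; start (x,ẋ)=(-0.128088, -0.675212) → end (x,ẋ)=(-0.640035, -2.922108)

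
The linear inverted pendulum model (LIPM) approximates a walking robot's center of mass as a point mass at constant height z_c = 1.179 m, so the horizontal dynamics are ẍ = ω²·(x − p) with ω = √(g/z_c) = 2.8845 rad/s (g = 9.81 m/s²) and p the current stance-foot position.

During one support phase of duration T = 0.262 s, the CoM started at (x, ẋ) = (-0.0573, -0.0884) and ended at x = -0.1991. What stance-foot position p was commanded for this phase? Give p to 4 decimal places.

ωT = 2.8845·0.262 = 0.755739; cosh(ωT) = 1.299424, sinh(ωT) = 0.829761
x(T) = p + (x₀−p)·cosh(ωT) + (ẋ₀/ω)·sinh(ωT) ⇒ p·(1 − cosh) = x(T) − x₀·cosh − (ẋ₀/ω)·sinh
numerator   = -0.1991 − (-0.0573)·1.299424 − (-0.0884/2.8845)·0.829761 = -0.099214
denominator = 1 − 1.299424 = -0.299424
p = -0.099214 / -0.299424 = 0.3313

p = 0.3313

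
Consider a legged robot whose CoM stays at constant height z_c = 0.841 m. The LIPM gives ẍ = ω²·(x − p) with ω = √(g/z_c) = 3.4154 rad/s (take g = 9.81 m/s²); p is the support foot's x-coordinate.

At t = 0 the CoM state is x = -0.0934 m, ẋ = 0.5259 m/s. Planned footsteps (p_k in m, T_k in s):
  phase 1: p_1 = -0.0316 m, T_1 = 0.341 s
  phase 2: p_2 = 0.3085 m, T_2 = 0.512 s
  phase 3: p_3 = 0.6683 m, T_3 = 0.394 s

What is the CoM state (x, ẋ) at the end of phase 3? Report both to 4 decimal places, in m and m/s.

x = -0.5719, ẋ = -3.8527

phase 1: p=-0.0316, T=0.341, ωT=1.164651, cosh=1.758418, sinh=1.446387; start (x,ẋ)=(-0.093400, 0.525900) → end (x,ẋ)=(0.082443, 0.619461)
phase 2: p=0.3085, T=0.512, ωT=1.748685, cosh=2.960521, sinh=2.786518; start (x,ẋ)=(0.082443, 0.619461) → end (x,ẋ)=(0.144652, -0.317474)
phase 3: p=0.6683, T=0.394, ωT=1.345668, cosh=2.050558, sinh=1.790192; start (x,ẋ)=(0.144652, -0.317474) → end (x,ẋ)=(-0.571875, -3.852697)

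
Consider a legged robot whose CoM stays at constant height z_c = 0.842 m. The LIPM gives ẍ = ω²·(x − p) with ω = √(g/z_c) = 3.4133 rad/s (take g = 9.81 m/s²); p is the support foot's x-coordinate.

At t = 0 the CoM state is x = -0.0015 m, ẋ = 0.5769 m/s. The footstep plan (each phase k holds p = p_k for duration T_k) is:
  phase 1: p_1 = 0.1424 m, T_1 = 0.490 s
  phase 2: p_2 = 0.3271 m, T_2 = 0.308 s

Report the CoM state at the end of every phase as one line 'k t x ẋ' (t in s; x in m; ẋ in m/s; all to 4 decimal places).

1 0.4900 0.1799 0.3285
2 0.7980 0.2117 -0.1036

phase 1: p=0.1424, T=0.490, ωT=1.672517, cosh=2.756665, sinh=2.568891; start (x,ẋ)=(-0.001500, 0.576900) → end (x,ẋ)=(0.179898, 0.328548)
phase 2: p=0.3271, T=0.308, ωT=1.051296, cosh=1.605421, sinh=1.255937; start (x,ẋ)=(0.179898, 0.328548) → end (x,ẋ)=(0.211669, -0.103582)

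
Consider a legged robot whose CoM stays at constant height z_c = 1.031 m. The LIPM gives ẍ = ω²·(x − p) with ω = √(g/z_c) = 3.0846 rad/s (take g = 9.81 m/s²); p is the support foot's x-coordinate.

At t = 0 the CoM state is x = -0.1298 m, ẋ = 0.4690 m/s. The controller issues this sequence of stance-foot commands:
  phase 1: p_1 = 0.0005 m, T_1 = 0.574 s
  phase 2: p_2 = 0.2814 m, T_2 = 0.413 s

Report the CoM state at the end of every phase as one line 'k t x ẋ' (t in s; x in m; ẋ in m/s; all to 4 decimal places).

1 0.5740 0.0403 0.2711
2 0.9870 -0.0384 -0.7026

phase 1: p=0.0005, T=0.574, ωT=1.770560, cosh=3.022191, sinh=2.851953; start (x,ẋ)=(-0.129800, 0.469000) → end (x,ẋ)=(0.040336, 0.271141)
phase 2: p=0.2814, T=0.413, ωT=1.273940, cosh=1.927318, sinh=1.647591; start (x,ẋ)=(0.040336, 0.271141) → end (x,ẋ)=(-0.038382, -0.702553)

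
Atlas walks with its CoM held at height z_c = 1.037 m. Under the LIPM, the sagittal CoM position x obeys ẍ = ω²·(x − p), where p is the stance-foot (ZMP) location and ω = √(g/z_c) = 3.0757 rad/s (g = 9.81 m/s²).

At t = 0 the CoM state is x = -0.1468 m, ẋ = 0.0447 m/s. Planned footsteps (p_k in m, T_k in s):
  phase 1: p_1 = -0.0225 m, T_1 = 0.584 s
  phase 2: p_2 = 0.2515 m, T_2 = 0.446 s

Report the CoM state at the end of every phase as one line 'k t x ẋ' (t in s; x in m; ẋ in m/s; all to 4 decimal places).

1 0.5840 -0.3648 -0.9819
2 1.0300 -1.6303 -5.5560

phase 1: p=-0.0225, T=0.584, ωT=1.796209, cosh=3.096341, sinh=2.930414; start (x,ẋ)=(-0.146800, 0.044700) → end (x,ẋ)=(-0.364787, -0.981919)
phase 2: p=0.2515, T=0.446, ωT=1.371762, cosh=2.097976, sinh=1.844316; start (x,ẋ)=(-0.364787, -0.981919) → end (x,ẋ)=(-1.630253, -5.555967)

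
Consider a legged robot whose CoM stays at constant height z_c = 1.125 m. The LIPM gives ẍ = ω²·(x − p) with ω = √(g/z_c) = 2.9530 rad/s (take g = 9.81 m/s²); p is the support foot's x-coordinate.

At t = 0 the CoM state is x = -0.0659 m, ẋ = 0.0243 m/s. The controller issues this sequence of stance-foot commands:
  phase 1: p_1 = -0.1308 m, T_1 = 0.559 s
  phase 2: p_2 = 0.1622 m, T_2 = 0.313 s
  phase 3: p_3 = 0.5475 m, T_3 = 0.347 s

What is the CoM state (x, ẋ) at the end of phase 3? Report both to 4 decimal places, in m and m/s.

phase 1: p=-0.1308, T=0.559, ωT=1.650727, cosh=2.701339, sinh=2.509428; start (x,ẋ)=(-0.065900, 0.024300) → end (x,ẋ)=(0.065167, 0.546574)
phase 2: p=0.1622, T=0.313, ωT=0.924289, cosh=1.458445, sinh=1.061631; start (x,ẋ)=(0.065167, 0.546574) → end (x,ẋ)=(0.217181, 0.492949)
phase 3: p=0.5475, T=0.347, ωT=1.024691, cosh=1.572571, sinh=1.213664; start (x,ẋ)=(0.217181, 0.492949) → end (x,ẋ)=(0.230648, -0.408651)

x = 0.2306, ẋ = -0.4087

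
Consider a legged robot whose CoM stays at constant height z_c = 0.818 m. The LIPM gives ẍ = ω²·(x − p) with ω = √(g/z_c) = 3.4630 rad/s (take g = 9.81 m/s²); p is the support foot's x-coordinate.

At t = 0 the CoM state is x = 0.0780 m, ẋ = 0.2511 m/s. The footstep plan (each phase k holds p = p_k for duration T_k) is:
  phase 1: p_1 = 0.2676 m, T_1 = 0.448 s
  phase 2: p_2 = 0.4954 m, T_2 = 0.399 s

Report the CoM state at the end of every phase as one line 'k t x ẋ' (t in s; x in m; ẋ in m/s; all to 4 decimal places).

1 0.4480 -0.0364 -0.8604
2 0.8470 -1.0936 -5.2563

phase 1: p=0.2676, T=0.448, ωT=1.551424, cosh=2.465065, sinh=2.253119; start (x,ẋ)=(0.078000, 0.251100) → end (x,ẋ)=(-0.036404, -0.860386)
phase 2: p=0.4954, T=0.399, ωT=1.381737, cosh=2.116477, sinh=1.865335; start (x,ẋ)=(-0.036404, -0.860386) → end (x,ẋ)=(-1.093595, -5.256258)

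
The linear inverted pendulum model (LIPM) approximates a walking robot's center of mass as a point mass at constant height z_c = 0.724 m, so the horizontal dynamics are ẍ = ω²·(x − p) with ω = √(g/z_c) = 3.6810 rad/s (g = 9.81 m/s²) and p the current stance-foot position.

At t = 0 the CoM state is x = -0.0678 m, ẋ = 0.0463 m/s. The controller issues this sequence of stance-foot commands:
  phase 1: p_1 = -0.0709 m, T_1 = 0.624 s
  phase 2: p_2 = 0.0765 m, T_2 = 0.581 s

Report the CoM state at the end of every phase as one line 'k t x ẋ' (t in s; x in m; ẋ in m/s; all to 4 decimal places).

phase 1: p=-0.0709, T=0.624, ωT=2.296944, cosh=5.022157, sinh=4.921591; start (x,ẋ)=(-0.067800, 0.046300) → end (x,ẋ)=(0.006573, 0.288687)
phase 2: p=0.0765, T=0.581, ωT=2.138661, cosh=4.302938, sinh=4.185126; start (x,ẋ)=(0.006573, 0.288687) → end (x,ẋ)=(0.103832, 0.164944)

1 0.6240 0.0066 0.2887
2 1.2050 0.1038 0.1649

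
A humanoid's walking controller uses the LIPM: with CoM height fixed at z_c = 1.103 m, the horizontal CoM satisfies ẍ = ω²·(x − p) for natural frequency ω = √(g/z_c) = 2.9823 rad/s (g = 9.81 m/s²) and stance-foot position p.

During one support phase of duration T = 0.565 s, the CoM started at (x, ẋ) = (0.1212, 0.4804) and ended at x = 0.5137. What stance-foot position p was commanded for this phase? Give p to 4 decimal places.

ωT = 2.9823·0.565 = 1.684999; cosh(ωT) = 2.788946, sinh(ωT) = 2.603502
x(T) = p + (x₀−p)·cosh(ωT) + (ẋ₀/ω)·sinh(ωT) ⇒ p·(1 − cosh) = x(T) − x₀·cosh − (ẋ₀/ω)·sinh
numerator   = 0.5137 − (0.1212)·2.788946 − (0.4804/2.9823)·2.603502 = -0.243702
denominator = 1 − 2.788946 = -1.788946
p = -0.243702 / -1.788946 = 0.1362

p = 0.1362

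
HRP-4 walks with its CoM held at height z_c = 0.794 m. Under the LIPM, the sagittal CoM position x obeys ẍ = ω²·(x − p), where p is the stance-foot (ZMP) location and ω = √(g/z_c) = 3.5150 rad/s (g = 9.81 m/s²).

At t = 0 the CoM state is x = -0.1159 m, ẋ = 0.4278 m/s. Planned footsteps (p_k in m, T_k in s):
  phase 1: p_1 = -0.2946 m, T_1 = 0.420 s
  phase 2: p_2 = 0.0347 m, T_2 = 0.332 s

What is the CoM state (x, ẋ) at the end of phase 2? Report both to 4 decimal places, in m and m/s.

x = 1.5683, ẋ = 5.7367

phase 1: p=-0.2946, T=0.420, ωT=1.476300, cosh=2.302602, sinh=2.074120; start (x,ẋ)=(-0.115900, 0.427800) → end (x,ẋ)=(0.369310, 2.287871)
phase 2: p=0.0347, T=0.332, ωT=1.166980, cosh=1.761791, sinh=1.450486; start (x,ẋ)=(0.369310, 2.287871) → end (x,ẋ)=(1.568316, 5.736745)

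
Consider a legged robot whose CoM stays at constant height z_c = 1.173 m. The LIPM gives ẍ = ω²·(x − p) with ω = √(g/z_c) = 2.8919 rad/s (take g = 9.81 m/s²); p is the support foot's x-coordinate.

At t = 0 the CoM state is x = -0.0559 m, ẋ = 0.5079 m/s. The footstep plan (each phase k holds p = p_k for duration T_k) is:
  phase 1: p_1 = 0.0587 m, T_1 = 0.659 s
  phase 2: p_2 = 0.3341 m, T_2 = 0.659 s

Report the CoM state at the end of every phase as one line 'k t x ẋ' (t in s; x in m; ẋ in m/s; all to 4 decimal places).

1 0.6590 0.2423 0.6558
2 1.3180 0.7643 1.3810

phase 1: p=0.0587, T=0.659, ωT=1.905762, cosh=3.436620, sinh=3.287911; start (x,ẋ)=(-0.055900, 0.507900) → end (x,ẋ)=(0.242314, 0.655807)
phase 2: p=0.3341, T=0.659, ωT=1.905762, cosh=3.436620, sinh=3.287911; start (x,ẋ)=(0.242314, 0.655807) → end (x,ẋ)=(0.764279, 1.381031)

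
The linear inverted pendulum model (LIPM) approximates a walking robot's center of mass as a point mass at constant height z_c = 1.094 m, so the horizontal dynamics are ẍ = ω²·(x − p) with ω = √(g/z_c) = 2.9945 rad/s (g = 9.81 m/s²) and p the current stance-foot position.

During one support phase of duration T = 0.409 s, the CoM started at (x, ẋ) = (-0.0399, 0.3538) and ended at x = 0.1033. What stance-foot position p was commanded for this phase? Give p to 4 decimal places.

ωT = 2.9945·0.409 = 1.224750; cosh(ωT) = 1.848574, sinh(ωT) = 1.554743
x(T) = p + (x₀−p)·cosh(ωT) + (ẋ₀/ω)·sinh(ωT) ⇒ p·(1 − cosh) = x(T) − x₀·cosh − (ẋ₀/ω)·sinh
numerator   = 0.1033 − (-0.0399)·1.848574 − (0.3538/2.9945)·1.554743 = -0.006635
denominator = 1 − 1.848574 = -0.848574
p = -0.006635 / -0.848574 = 0.0078

p = 0.0078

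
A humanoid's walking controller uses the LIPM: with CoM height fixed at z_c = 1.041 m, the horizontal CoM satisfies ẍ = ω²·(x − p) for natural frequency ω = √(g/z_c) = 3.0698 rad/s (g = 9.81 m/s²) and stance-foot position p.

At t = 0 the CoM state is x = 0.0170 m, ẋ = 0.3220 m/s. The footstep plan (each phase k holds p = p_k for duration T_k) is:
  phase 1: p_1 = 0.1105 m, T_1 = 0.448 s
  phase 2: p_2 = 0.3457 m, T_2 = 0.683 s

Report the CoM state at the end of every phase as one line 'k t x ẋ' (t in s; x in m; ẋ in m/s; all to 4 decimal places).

1 0.4480 0.1080 0.1462
2 1.1310 -0.4456 -2.3214

phase 1: p=0.1105, T=0.448, ωT=1.375270, cosh=2.104459, sinh=1.851688; start (x,ẋ)=(0.017000, 0.322000) → end (x,ẋ)=(0.107962, 0.146153)
phase 2: p=0.3457, T=0.683, ωT=2.096673, cosh=4.130957, sinh=4.008092; start (x,ẋ)=(0.107962, 0.146153) → end (x,ẋ)=(-0.445561, -2.321390)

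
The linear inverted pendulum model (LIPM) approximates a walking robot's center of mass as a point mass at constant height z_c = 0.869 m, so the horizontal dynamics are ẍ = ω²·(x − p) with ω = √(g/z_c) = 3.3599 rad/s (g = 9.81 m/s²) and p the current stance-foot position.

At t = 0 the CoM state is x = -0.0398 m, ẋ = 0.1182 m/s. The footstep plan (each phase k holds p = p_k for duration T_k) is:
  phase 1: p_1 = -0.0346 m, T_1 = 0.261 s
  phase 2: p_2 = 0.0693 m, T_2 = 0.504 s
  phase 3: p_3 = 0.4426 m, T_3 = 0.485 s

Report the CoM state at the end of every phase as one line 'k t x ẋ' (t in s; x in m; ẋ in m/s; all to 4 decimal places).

phase 1: p=-0.0346, T=0.261, ωT=0.876934, cosh=1.409788, sinh=0.993731; start (x,ẋ)=(-0.039800, 0.118200) → end (x,ẋ)=(-0.006972, 0.149275)
phase 2: p=0.0693, T=0.504, ωT=1.693390, cosh=2.810888, sinh=2.626993; start (x,ẋ)=(-0.006972, 0.149275) → end (x,ẋ)=(-0.028378, -0.253613)
phase 3: p=0.4426, T=0.485, ωT=1.629552, cosh=2.648802, sinh=2.452784; start (x,ẋ)=(-0.028378, -0.253613) → end (x,ẋ)=(-0.990070, -4.553156)

1 0.2610 -0.0070 0.1493
2 0.7650 -0.0284 -0.2536
3 1.2500 -0.9901 -4.5532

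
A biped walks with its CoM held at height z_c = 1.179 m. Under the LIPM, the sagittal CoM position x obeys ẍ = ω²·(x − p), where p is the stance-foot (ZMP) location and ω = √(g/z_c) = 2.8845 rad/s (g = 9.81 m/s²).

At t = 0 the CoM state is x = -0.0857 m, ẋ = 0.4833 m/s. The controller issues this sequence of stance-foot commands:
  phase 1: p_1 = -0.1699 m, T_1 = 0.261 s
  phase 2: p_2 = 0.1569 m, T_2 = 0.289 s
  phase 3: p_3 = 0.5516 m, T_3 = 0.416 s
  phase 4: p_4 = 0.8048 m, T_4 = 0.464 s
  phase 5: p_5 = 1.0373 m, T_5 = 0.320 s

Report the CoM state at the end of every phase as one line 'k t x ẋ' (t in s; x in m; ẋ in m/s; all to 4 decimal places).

1 0.2610 0.0777 0.8275
2 0.5500 0.3164 0.9188
3 0.9660 0.6065 0.6394
4 1.4300 0.7943 0.2873
5 1.7500 0.7887 -0.3243

phase 1: p=-0.1699, T=0.261, ωT=0.752855, cosh=1.297036, sinh=0.826016; start (x,ẋ)=(-0.085700, 0.483300) → end (x,ẋ)=(0.077710, 0.827476)
phase 2: p=0.1569, T=0.289, ωT=0.833620, cosh=1.368055, sinh=0.933582; start (x,ẋ)=(0.077710, 0.827476) → end (x,ẋ)=(0.316380, 0.918780)
phase 3: p=0.5516, T=0.416, ωT=1.199952, cosh=1.810583, sinh=1.509374; start (x,ẋ)=(0.316380, 0.918780) → end (x,ẋ)=(0.606486, 0.639430)
phase 4: p=0.8048, T=0.464, ωT=1.338408, cosh=2.037616, sinh=1.775353; start (x,ẋ)=(0.606486, 0.639430) → end (x,ẋ)=(0.794268, 0.287343)
phase 5: p=1.0373, T=0.320, ωT=0.923040, cosh=1.457120, sinh=1.059810; start (x,ẋ)=(0.794268, 0.287343) → end (x,ẋ)=(0.788747, -0.324261)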